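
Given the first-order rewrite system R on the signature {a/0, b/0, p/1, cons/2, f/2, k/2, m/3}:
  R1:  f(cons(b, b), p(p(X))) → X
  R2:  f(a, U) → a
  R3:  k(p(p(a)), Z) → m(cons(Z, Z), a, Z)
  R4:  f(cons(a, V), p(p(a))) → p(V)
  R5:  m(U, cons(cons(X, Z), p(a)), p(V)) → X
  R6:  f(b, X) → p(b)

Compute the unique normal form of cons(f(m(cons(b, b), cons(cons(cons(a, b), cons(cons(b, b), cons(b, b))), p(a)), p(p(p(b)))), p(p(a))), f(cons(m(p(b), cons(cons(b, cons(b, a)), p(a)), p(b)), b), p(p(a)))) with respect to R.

cons(p(b), a)

1. cons(f(m(cons(b, b), cons(cons(cons(a, b), cons(cons(b, b), cons(b, b))), p(a)), p(p(p(b)))), p(p(a))), f(cons(m(p(b), cons(cons(b, cons(b, a)), p(a)), p(b)), b), p(p(a))))  →  cons(f(cons(a, b), p(p(a))), f(cons(m(p(b), cons(cons(b, cons(b, a)), p(a)), p(b)), b), p(p(a))))   [R5 at 1.1]
2. cons(f(cons(a, b), p(p(a))), f(cons(m(p(b), cons(cons(b, cons(b, a)), p(a)), p(b)), b), p(p(a))))  →  cons(p(b), f(cons(m(p(b), cons(cons(b, cons(b, a)), p(a)), p(b)), b), p(p(a))))   [R4 at 1]
3. cons(p(b), f(cons(m(p(b), cons(cons(b, cons(b, a)), p(a)), p(b)), b), p(p(a))))  →  cons(p(b), f(cons(b, b), p(p(a))))   [R5 at 2.1.1]
4. cons(p(b), f(cons(b, b), p(p(a))))  →  cons(p(b), a)   [R1 at 2]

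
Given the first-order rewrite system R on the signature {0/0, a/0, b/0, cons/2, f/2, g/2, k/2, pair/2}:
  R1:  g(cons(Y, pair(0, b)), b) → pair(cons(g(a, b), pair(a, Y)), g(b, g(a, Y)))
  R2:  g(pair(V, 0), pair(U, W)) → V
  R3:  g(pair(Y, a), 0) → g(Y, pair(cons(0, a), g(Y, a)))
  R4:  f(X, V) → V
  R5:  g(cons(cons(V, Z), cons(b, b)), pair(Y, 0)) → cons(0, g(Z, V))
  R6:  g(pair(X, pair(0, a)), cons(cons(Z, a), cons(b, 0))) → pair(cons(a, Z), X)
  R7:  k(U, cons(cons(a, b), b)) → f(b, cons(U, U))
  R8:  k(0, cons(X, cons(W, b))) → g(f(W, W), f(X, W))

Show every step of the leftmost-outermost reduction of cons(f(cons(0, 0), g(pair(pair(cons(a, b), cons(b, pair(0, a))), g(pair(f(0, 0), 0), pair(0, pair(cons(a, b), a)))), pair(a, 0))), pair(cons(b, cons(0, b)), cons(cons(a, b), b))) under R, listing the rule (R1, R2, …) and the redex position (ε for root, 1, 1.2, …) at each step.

1. cons(f(cons(0, 0), g(pair(pair(cons(a, b), cons(b, pair(0, a))), g(pair(f(0, 0), 0), pair(0, pair(cons(a, b), a)))), pair(a, 0))), pair(cons(b, cons(0, b)), cons(cons(a, b), b)))  →  cons(g(pair(pair(cons(a, b), cons(b, pair(0, a))), g(pair(f(0, 0), 0), pair(0, pair(cons(a, b), a)))), pair(a, 0)), pair(cons(b, cons(0, b)), cons(cons(a, b), b)))   [R4 at 1]
2. cons(g(pair(pair(cons(a, b), cons(b, pair(0, a))), g(pair(f(0, 0), 0), pair(0, pair(cons(a, b), a)))), pair(a, 0)), pair(cons(b, cons(0, b)), cons(cons(a, b), b)))  →  cons(g(pair(pair(cons(a, b), cons(b, pair(0, a))), f(0, 0)), pair(a, 0)), pair(cons(b, cons(0, b)), cons(cons(a, b), b)))   [R2 at 1.1.2]
3. cons(g(pair(pair(cons(a, b), cons(b, pair(0, a))), f(0, 0)), pair(a, 0)), pair(cons(b, cons(0, b)), cons(cons(a, b), b)))  →  cons(g(pair(pair(cons(a, b), cons(b, pair(0, a))), 0), pair(a, 0)), pair(cons(b, cons(0, b)), cons(cons(a, b), b)))   [R4 at 1.1.2]
4. cons(g(pair(pair(cons(a, b), cons(b, pair(0, a))), 0), pair(a, 0)), pair(cons(b, cons(0, b)), cons(cons(a, b), b)))  →  cons(pair(cons(a, b), cons(b, pair(0, a))), pair(cons(b, cons(0, b)), cons(cons(a, b), b)))   [R2 at 1]

cons(pair(cons(a, b), cons(b, pair(0, a))), pair(cons(b, cons(0, b)), cons(cons(a, b), b)))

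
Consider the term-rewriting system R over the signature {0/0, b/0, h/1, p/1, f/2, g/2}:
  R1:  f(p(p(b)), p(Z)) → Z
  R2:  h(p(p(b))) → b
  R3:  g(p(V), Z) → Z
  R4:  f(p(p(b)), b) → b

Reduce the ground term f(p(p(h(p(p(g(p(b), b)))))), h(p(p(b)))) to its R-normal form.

b

1. f(p(p(h(p(p(g(p(b), b)))))), h(p(p(b))))  →  f(p(p(h(p(p(b))))), h(p(p(b))))   [R3 at 1.1.1.1.1.1]
2. f(p(p(h(p(p(b))))), h(p(p(b))))  →  f(p(p(b)), h(p(p(b))))   [R2 at 1.1.1]
3. f(p(p(b)), h(p(p(b))))  →  f(p(p(b)), b)   [R2 at 2]
4. f(p(p(b)), b)  →  b   [R4 at ε]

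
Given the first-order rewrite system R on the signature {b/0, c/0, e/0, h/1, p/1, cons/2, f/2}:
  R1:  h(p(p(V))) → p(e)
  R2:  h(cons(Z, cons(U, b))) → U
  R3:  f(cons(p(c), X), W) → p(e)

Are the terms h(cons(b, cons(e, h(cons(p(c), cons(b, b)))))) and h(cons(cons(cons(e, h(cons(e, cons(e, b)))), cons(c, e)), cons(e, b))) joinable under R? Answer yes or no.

Reduce t₁ = h(cons(b, cons(e, h(cons(p(c), cons(b, b)))))):
1. h(cons(b, cons(e, h(cons(p(c), cons(b, b))))))  →  h(cons(b, cons(e, b)))   [R2 at 1.2.2]
2. h(cons(b, cons(e, b)))  →  e   [R2 at ε]

Reduce t₂ = h(cons(cons(cons(e, h(cons(e, cons(e, b)))), cons(c, e)), cons(e, b))):
1. h(cons(cons(cons(e, h(cons(e, cons(e, b)))), cons(c, e)), cons(e, b)))  →  e   [R2 at ε]

yes — NF(t₁) = e, NF(t₂) = e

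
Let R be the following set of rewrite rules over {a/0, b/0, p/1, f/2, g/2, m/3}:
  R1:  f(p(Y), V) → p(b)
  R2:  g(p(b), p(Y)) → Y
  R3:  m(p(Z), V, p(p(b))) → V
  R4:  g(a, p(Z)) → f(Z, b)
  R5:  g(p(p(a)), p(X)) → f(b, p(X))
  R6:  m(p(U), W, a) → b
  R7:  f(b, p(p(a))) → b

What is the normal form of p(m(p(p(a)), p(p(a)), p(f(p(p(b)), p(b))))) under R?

1. p(m(p(p(a)), p(p(a)), p(f(p(p(b)), p(b)))))  →  p(m(p(p(a)), p(p(a)), p(p(b))))   [R1 at 1.3.1]
2. p(m(p(p(a)), p(p(a)), p(p(b))))  →  p(p(p(a)))   [R3 at 1]

p(p(p(a)))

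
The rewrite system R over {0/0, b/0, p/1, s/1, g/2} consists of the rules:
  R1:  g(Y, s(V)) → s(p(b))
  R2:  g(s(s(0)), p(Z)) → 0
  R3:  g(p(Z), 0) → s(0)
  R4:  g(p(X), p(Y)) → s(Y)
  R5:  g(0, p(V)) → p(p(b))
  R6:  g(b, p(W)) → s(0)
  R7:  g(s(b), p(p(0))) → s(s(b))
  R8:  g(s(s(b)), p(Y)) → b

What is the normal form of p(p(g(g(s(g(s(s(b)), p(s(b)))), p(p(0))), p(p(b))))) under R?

p(p(b))

1. p(p(g(g(s(g(s(s(b)), p(s(b)))), p(p(0))), p(p(b)))))  →  p(p(g(g(s(b), p(p(0))), p(p(b)))))   [R8 at 1.1.1.1.1]
2. p(p(g(g(s(b), p(p(0))), p(p(b)))))  →  p(p(g(s(s(b)), p(p(b)))))   [R7 at 1.1.1]
3. p(p(g(s(s(b)), p(p(b)))))  →  p(p(b))   [R8 at 1.1]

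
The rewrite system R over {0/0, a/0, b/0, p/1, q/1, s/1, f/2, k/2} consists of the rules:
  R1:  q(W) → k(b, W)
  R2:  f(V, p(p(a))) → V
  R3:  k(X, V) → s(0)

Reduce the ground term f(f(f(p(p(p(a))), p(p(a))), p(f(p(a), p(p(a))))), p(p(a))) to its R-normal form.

p(p(p(a)))

1. f(f(f(p(p(p(a))), p(p(a))), p(f(p(a), p(p(a))))), p(p(a)))  →  f(f(p(p(p(a))), p(p(a))), p(f(p(a), p(p(a)))))   [R2 at ε]
2. f(f(p(p(p(a))), p(p(a))), p(f(p(a), p(p(a)))))  →  f(p(p(p(a))), p(f(p(a), p(p(a)))))   [R2 at 1]
3. f(p(p(p(a))), p(f(p(a), p(p(a)))))  →  f(p(p(p(a))), p(p(a)))   [R2 at 2.1]
4. f(p(p(p(a))), p(p(a)))  →  p(p(p(a)))   [R2 at ε]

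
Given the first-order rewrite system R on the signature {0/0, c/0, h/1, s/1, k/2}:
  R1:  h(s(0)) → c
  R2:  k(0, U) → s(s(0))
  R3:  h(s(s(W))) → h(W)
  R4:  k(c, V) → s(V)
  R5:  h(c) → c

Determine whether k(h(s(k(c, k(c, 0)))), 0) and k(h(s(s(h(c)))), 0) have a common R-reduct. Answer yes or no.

Reduce t₁ = k(h(s(k(c, k(c, 0)))), 0):
1. k(h(s(k(c, k(c, 0)))), 0)  →  k(h(s(s(k(c, 0)))), 0)   [R4 at 1.1.1]
2. k(h(s(s(k(c, 0)))), 0)  →  k(h(k(c, 0)), 0)   [R3 at 1]
3. k(h(k(c, 0)), 0)  →  k(h(s(0)), 0)   [R4 at 1.1]
4. k(h(s(0)), 0)  →  k(c, 0)   [R1 at 1]
5. k(c, 0)  →  s(0)   [R4 at ε]

Reduce t₂ = k(h(s(s(h(c)))), 0):
1. k(h(s(s(h(c)))), 0)  →  k(h(h(c)), 0)   [R3 at 1]
2. k(h(h(c)), 0)  →  k(h(c), 0)   [R5 at 1.1]
3. k(h(c), 0)  →  k(c, 0)   [R5 at 1]
4. k(c, 0)  →  s(0)   [R4 at ε]

yes — NF(t₁) = s(0), NF(t₂) = s(0)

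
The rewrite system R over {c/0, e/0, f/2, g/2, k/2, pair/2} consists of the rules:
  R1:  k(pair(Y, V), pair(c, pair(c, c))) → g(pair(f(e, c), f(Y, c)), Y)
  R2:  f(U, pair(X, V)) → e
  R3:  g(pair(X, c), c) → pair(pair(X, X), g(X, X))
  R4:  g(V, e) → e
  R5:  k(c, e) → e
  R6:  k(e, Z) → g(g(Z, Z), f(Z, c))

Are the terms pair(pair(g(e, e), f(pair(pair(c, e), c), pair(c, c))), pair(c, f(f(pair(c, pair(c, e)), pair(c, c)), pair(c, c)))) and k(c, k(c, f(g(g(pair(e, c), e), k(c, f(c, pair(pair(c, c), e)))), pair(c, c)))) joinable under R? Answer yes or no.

no — NF(t₁) = pair(pair(e, e), pair(c, e)), NF(t₂) = e

Reduce t₁ = pair(pair(g(e, e), f(pair(pair(c, e), c), pair(c, c))), pair(c, f(f(pair(c, pair(c, e)), pair(c, c)), pair(c, c)))):
1. pair(pair(g(e, e), f(pair(pair(c, e), c), pair(c, c))), pair(c, f(f(pair(c, pair(c, e)), pair(c, c)), pair(c, c))))  →  pair(pair(e, f(pair(pair(c, e), c), pair(c, c))), pair(c, f(f(pair(c, pair(c, e)), pair(c, c)), pair(c, c))))   [R4 at 1.1]
2. pair(pair(e, f(pair(pair(c, e), c), pair(c, c))), pair(c, f(f(pair(c, pair(c, e)), pair(c, c)), pair(c, c))))  →  pair(pair(e, e), pair(c, f(f(pair(c, pair(c, e)), pair(c, c)), pair(c, c))))   [R2 at 1.2]
3. pair(pair(e, e), pair(c, f(f(pair(c, pair(c, e)), pair(c, c)), pair(c, c))))  →  pair(pair(e, e), pair(c, e))   [R2 at 2.2]

Reduce t₂ = k(c, k(c, f(g(g(pair(e, c), e), k(c, f(c, pair(pair(c, c), e)))), pair(c, c)))):
1. k(c, k(c, f(g(g(pair(e, c), e), k(c, f(c, pair(pair(c, c), e)))), pair(c, c))))  →  k(c, k(c, e))   [R2 at 2.2]
2. k(c, k(c, e))  →  k(c, e)   [R5 at 2]
3. k(c, e)  →  e   [R5 at ε]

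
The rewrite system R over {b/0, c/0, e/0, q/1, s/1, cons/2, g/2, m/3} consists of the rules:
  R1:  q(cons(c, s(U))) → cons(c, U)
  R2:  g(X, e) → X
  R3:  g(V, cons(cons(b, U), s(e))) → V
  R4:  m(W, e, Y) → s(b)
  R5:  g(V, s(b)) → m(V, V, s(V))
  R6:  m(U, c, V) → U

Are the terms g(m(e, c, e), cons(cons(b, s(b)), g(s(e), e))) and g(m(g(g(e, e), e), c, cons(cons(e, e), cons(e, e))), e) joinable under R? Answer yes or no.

yes — NF(t₁) = e, NF(t₂) = e

Reduce t₁ = g(m(e, c, e), cons(cons(b, s(b)), g(s(e), e))):
1. g(m(e, c, e), cons(cons(b, s(b)), g(s(e), e)))  →  g(e, cons(cons(b, s(b)), g(s(e), e)))   [R6 at 1]
2. g(e, cons(cons(b, s(b)), g(s(e), e)))  →  g(e, cons(cons(b, s(b)), s(e)))   [R2 at 2.2]
3. g(e, cons(cons(b, s(b)), s(e)))  →  e   [R3 at ε]

Reduce t₂ = g(m(g(g(e, e), e), c, cons(cons(e, e), cons(e, e))), e):
1. g(m(g(g(e, e), e), c, cons(cons(e, e), cons(e, e))), e)  →  m(g(g(e, e), e), c, cons(cons(e, e), cons(e, e)))   [R2 at ε]
2. m(g(g(e, e), e), c, cons(cons(e, e), cons(e, e)))  →  g(g(e, e), e)   [R6 at ε]
3. g(g(e, e), e)  →  g(e, e)   [R2 at ε]
4. g(e, e)  →  e   [R2 at ε]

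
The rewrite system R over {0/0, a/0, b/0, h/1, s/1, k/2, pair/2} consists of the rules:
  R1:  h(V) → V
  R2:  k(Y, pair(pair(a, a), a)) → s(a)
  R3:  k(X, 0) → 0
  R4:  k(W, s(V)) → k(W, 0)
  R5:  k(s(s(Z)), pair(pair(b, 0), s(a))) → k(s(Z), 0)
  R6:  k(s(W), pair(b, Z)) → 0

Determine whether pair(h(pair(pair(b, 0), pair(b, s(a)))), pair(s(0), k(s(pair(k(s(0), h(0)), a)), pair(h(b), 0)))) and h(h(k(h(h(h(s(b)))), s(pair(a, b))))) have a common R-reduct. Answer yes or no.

Reduce t₁ = pair(h(pair(pair(b, 0), pair(b, s(a)))), pair(s(0), k(s(pair(k(s(0), h(0)), a)), pair(h(b), 0)))):
1. pair(h(pair(pair(b, 0), pair(b, s(a)))), pair(s(0), k(s(pair(k(s(0), h(0)), a)), pair(h(b), 0))))  →  pair(pair(pair(b, 0), pair(b, s(a))), pair(s(0), k(s(pair(k(s(0), h(0)), a)), pair(h(b), 0))))   [R1 at 1]
2. pair(pair(pair(b, 0), pair(b, s(a))), pair(s(0), k(s(pair(k(s(0), h(0)), a)), pair(h(b), 0))))  →  pair(pair(pair(b, 0), pair(b, s(a))), pair(s(0), k(s(pair(k(s(0), 0), a)), pair(h(b), 0))))   [R1 at 2.2.1.1.1.2]
3. pair(pair(pair(b, 0), pair(b, s(a))), pair(s(0), k(s(pair(k(s(0), 0), a)), pair(h(b), 0))))  →  pair(pair(pair(b, 0), pair(b, s(a))), pair(s(0), k(s(pair(0, a)), pair(h(b), 0))))   [R3 at 2.2.1.1.1]
4. pair(pair(pair(b, 0), pair(b, s(a))), pair(s(0), k(s(pair(0, a)), pair(h(b), 0))))  →  pair(pair(pair(b, 0), pair(b, s(a))), pair(s(0), k(s(pair(0, a)), pair(b, 0))))   [R1 at 2.2.2.1]
5. pair(pair(pair(b, 0), pair(b, s(a))), pair(s(0), k(s(pair(0, a)), pair(b, 0))))  →  pair(pair(pair(b, 0), pair(b, s(a))), pair(s(0), 0))   [R6 at 2.2]

Reduce t₂ = h(h(k(h(h(h(s(b)))), s(pair(a, b))))):
1. h(h(k(h(h(h(s(b)))), s(pair(a, b)))))  →  h(k(h(h(h(s(b)))), s(pair(a, b))))   [R1 at ε]
2. h(k(h(h(h(s(b)))), s(pair(a, b))))  →  k(h(h(h(s(b)))), s(pair(a, b)))   [R1 at ε]
3. k(h(h(h(s(b)))), s(pair(a, b)))  →  k(h(h(h(s(b)))), 0)   [R4 at ε]
4. k(h(h(h(s(b)))), 0)  →  0   [R3 at ε]

no — NF(t₁) = pair(pair(pair(b, 0), pair(b, s(a))), pair(s(0), 0)), NF(t₂) = 0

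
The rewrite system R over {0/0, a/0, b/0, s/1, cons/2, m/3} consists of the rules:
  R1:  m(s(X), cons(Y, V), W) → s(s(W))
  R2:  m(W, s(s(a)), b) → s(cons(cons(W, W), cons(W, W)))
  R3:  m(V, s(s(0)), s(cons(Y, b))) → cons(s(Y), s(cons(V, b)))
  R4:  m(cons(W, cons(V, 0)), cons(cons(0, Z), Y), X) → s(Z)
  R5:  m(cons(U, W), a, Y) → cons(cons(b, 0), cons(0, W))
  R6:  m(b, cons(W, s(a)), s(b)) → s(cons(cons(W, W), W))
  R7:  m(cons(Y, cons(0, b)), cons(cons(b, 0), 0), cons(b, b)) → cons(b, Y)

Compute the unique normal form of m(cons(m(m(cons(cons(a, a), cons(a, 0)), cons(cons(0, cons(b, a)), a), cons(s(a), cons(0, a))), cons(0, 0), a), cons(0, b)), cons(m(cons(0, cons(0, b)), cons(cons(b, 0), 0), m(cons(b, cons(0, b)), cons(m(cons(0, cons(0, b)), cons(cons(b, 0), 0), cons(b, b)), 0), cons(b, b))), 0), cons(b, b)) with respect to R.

1. m(cons(m(m(cons(cons(a, a), cons(a, 0)), cons(cons(0, cons(b, a)), a), cons(s(a), cons(0, a))), cons(0, 0), a), cons(0, b)), cons(m(cons(0, cons(0, b)), cons(cons(b, 0), 0), m(cons(b, cons(0, b)), cons(m(cons(0, cons(0, b)), cons(cons(b, 0), 0), cons(b, b)), 0), cons(b, b))), 0), cons(b, b))  →  m(cons(m(s(cons(b, a)), cons(0, 0), a), cons(0, b)), cons(m(cons(0, cons(0, b)), cons(cons(b, 0), 0), m(cons(b, cons(0, b)), cons(m(cons(0, cons(0, b)), cons(cons(b, 0), 0), cons(b, b)), 0), cons(b, b))), 0), cons(b, b))   [R4 at 1.1.1]
2. m(cons(m(s(cons(b, a)), cons(0, 0), a), cons(0, b)), cons(m(cons(0, cons(0, b)), cons(cons(b, 0), 0), m(cons(b, cons(0, b)), cons(m(cons(0, cons(0, b)), cons(cons(b, 0), 0), cons(b, b)), 0), cons(b, b))), 0), cons(b, b))  →  m(cons(s(s(a)), cons(0, b)), cons(m(cons(0, cons(0, b)), cons(cons(b, 0), 0), m(cons(b, cons(0, b)), cons(m(cons(0, cons(0, b)), cons(cons(b, 0), 0), cons(b, b)), 0), cons(b, b))), 0), cons(b, b))   [R1 at 1.1]
3. m(cons(s(s(a)), cons(0, b)), cons(m(cons(0, cons(0, b)), cons(cons(b, 0), 0), m(cons(b, cons(0, b)), cons(m(cons(0, cons(0, b)), cons(cons(b, 0), 0), cons(b, b)), 0), cons(b, b))), 0), cons(b, b))  →  m(cons(s(s(a)), cons(0, b)), cons(m(cons(0, cons(0, b)), cons(cons(b, 0), 0), m(cons(b, cons(0, b)), cons(cons(b, 0), 0), cons(b, b))), 0), cons(b, b))   [R7 at 2.1.3.2.1]
4. m(cons(s(s(a)), cons(0, b)), cons(m(cons(0, cons(0, b)), cons(cons(b, 0), 0), m(cons(b, cons(0, b)), cons(cons(b, 0), 0), cons(b, b))), 0), cons(b, b))  →  m(cons(s(s(a)), cons(0, b)), cons(m(cons(0, cons(0, b)), cons(cons(b, 0), 0), cons(b, b)), 0), cons(b, b))   [R7 at 2.1.3]
5. m(cons(s(s(a)), cons(0, b)), cons(m(cons(0, cons(0, b)), cons(cons(b, 0), 0), cons(b, b)), 0), cons(b, b))  →  m(cons(s(s(a)), cons(0, b)), cons(cons(b, 0), 0), cons(b, b))   [R7 at 2.1]
6. m(cons(s(s(a)), cons(0, b)), cons(cons(b, 0), 0), cons(b, b))  →  cons(b, s(s(a)))   [R7 at ε]

cons(b, s(s(a)))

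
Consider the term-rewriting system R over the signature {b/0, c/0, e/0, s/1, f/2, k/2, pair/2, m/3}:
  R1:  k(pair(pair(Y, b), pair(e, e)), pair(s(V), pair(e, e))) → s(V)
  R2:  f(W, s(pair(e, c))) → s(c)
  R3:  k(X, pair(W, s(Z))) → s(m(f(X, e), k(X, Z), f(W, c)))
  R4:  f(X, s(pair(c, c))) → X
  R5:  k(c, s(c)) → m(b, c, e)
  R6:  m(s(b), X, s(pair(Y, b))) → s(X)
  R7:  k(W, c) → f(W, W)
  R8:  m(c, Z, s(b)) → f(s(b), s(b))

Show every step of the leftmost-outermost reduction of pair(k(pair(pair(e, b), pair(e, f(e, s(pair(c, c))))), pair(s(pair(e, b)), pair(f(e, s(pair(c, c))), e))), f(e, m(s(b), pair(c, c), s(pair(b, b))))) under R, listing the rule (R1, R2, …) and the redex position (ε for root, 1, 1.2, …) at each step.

1. pair(k(pair(pair(e, b), pair(e, f(e, s(pair(c, c))))), pair(s(pair(e, b)), pair(f(e, s(pair(c, c))), e))), f(e, m(s(b), pair(c, c), s(pair(b, b)))))  →  pair(k(pair(pair(e, b), pair(e, e)), pair(s(pair(e, b)), pair(f(e, s(pair(c, c))), e))), f(e, m(s(b), pair(c, c), s(pair(b, b)))))   [R4 at 1.1.2.2]
2. pair(k(pair(pair(e, b), pair(e, e)), pair(s(pair(e, b)), pair(f(e, s(pair(c, c))), e))), f(e, m(s(b), pair(c, c), s(pair(b, b)))))  →  pair(k(pair(pair(e, b), pair(e, e)), pair(s(pair(e, b)), pair(e, e))), f(e, m(s(b), pair(c, c), s(pair(b, b)))))   [R4 at 1.2.2.1]
3. pair(k(pair(pair(e, b), pair(e, e)), pair(s(pair(e, b)), pair(e, e))), f(e, m(s(b), pair(c, c), s(pair(b, b)))))  →  pair(s(pair(e, b)), f(e, m(s(b), pair(c, c), s(pair(b, b)))))   [R1 at 1]
4. pair(s(pair(e, b)), f(e, m(s(b), pair(c, c), s(pair(b, b)))))  →  pair(s(pair(e, b)), f(e, s(pair(c, c))))   [R6 at 2.2]
5. pair(s(pair(e, b)), f(e, s(pair(c, c))))  →  pair(s(pair(e, b)), e)   [R4 at 2]

pair(s(pair(e, b)), e)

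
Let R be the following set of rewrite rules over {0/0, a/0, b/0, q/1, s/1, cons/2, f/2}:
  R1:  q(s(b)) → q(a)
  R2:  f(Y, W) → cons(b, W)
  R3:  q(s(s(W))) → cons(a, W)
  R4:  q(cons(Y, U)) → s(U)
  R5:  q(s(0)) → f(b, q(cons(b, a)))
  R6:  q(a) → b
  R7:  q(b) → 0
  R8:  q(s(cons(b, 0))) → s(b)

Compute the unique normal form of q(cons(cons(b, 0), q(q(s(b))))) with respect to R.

s(0)

1. q(cons(cons(b, 0), q(q(s(b)))))  →  s(q(q(s(b))))   [R4 at ε]
2. s(q(q(s(b))))  →  s(q(q(a)))   [R1 at 1.1]
3. s(q(q(a)))  →  s(q(b))   [R6 at 1.1]
4. s(q(b))  →  s(0)   [R7 at 1]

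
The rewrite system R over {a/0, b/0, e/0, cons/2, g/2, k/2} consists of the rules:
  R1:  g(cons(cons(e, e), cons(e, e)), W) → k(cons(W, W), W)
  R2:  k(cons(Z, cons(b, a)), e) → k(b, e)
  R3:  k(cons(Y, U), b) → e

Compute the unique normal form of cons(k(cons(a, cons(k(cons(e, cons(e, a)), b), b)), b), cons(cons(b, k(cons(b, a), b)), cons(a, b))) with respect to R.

1. cons(k(cons(a, cons(k(cons(e, cons(e, a)), b), b)), b), cons(cons(b, k(cons(b, a), b)), cons(a, b)))  →  cons(e, cons(cons(b, k(cons(b, a), b)), cons(a, b)))   [R3 at 1]
2. cons(e, cons(cons(b, k(cons(b, a), b)), cons(a, b)))  →  cons(e, cons(cons(b, e), cons(a, b)))   [R3 at 2.1.2]

cons(e, cons(cons(b, e), cons(a, b)))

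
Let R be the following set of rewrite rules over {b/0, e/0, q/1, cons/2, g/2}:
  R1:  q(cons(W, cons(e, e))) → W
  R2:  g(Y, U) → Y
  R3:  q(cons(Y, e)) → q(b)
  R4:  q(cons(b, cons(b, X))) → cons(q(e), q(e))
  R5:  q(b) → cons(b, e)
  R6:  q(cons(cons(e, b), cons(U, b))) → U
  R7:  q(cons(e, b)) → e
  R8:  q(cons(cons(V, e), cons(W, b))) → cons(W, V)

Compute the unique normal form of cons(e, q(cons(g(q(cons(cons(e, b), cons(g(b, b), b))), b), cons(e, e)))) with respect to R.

cons(e, b)

1. cons(e, q(cons(g(q(cons(cons(e, b), cons(g(b, b), b))), b), cons(e, e))))  →  cons(e, g(q(cons(cons(e, b), cons(g(b, b), b))), b))   [R1 at 2]
2. cons(e, g(q(cons(cons(e, b), cons(g(b, b), b))), b))  →  cons(e, q(cons(cons(e, b), cons(g(b, b), b))))   [R2 at 2]
3. cons(e, q(cons(cons(e, b), cons(g(b, b), b))))  →  cons(e, g(b, b))   [R6 at 2]
4. cons(e, g(b, b))  →  cons(e, b)   [R2 at 2]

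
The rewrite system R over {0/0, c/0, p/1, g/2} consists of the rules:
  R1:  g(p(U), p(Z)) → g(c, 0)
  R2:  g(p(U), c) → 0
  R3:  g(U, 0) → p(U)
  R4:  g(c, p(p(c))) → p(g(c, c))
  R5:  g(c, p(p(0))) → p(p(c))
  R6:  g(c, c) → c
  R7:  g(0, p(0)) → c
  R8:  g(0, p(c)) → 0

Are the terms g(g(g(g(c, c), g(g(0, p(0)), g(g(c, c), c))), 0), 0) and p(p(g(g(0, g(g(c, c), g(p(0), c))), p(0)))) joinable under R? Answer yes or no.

yes — NF(t₁) = p(p(c)), NF(t₂) = p(p(c))

Reduce t₁ = g(g(g(g(c, c), g(g(0, p(0)), g(g(c, c), c))), 0), 0):
1. g(g(g(g(c, c), g(g(0, p(0)), g(g(c, c), c))), 0), 0)  →  p(g(g(g(c, c), g(g(0, p(0)), g(g(c, c), c))), 0))   [R3 at ε]
2. p(g(g(g(c, c), g(g(0, p(0)), g(g(c, c), c))), 0))  →  p(p(g(g(c, c), g(g(0, p(0)), g(g(c, c), c)))))   [R3 at 1]
3. p(p(g(g(c, c), g(g(0, p(0)), g(g(c, c), c)))))  →  p(p(g(c, g(g(0, p(0)), g(g(c, c), c)))))   [R6 at 1.1.1]
4. p(p(g(c, g(g(0, p(0)), g(g(c, c), c)))))  →  p(p(g(c, g(c, g(g(c, c), c)))))   [R7 at 1.1.2.1]
5. p(p(g(c, g(c, g(g(c, c), c)))))  →  p(p(g(c, g(c, g(c, c)))))   [R6 at 1.1.2.2.1]
6. p(p(g(c, g(c, g(c, c)))))  →  p(p(g(c, g(c, c))))   [R6 at 1.1.2.2]
7. p(p(g(c, g(c, c))))  →  p(p(g(c, c)))   [R6 at 1.1.2]
8. p(p(g(c, c)))  →  p(p(c))   [R6 at 1.1]

Reduce t₂ = p(p(g(g(0, g(g(c, c), g(p(0), c))), p(0)))):
1. p(p(g(g(0, g(g(c, c), g(p(0), c))), p(0))))  →  p(p(g(g(0, g(c, g(p(0), c))), p(0))))   [R6 at 1.1.1.2.1]
2. p(p(g(g(0, g(c, g(p(0), c))), p(0))))  →  p(p(g(g(0, g(c, 0)), p(0))))   [R2 at 1.1.1.2.2]
3. p(p(g(g(0, g(c, 0)), p(0))))  →  p(p(g(g(0, p(c)), p(0))))   [R3 at 1.1.1.2]
4. p(p(g(g(0, p(c)), p(0))))  →  p(p(g(0, p(0))))   [R8 at 1.1.1]
5. p(p(g(0, p(0))))  →  p(p(c))   [R7 at 1.1]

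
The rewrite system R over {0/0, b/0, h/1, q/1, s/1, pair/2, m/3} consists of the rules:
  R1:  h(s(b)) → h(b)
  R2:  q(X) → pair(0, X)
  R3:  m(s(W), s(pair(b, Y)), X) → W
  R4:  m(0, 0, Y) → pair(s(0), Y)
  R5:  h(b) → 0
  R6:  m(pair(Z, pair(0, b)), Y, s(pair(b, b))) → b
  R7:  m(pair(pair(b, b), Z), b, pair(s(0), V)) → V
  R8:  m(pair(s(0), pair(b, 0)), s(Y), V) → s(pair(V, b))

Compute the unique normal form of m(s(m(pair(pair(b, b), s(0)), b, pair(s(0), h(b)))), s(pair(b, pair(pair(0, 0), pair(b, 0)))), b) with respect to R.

1. m(s(m(pair(pair(b, b), s(0)), b, pair(s(0), h(b)))), s(pair(b, pair(pair(0, 0), pair(b, 0)))), b)  →  m(pair(pair(b, b), s(0)), b, pair(s(0), h(b)))   [R3 at ε]
2. m(pair(pair(b, b), s(0)), b, pair(s(0), h(b)))  →  h(b)   [R7 at ε]
3. h(b)  →  0   [R5 at ε]

0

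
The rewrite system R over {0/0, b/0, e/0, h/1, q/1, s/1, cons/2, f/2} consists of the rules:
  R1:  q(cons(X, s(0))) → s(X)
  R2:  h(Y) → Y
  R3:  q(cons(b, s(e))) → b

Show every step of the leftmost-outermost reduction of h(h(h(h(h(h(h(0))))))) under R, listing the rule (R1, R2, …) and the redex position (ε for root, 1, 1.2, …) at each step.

1. h(h(h(h(h(h(h(0)))))))  →  h(h(h(h(h(h(0))))))   [R2 at ε]
2. h(h(h(h(h(h(0))))))  →  h(h(h(h(h(0)))))   [R2 at ε]
3. h(h(h(h(h(0)))))  →  h(h(h(h(0))))   [R2 at ε]
4. h(h(h(h(0))))  →  h(h(h(0)))   [R2 at ε]
5. h(h(h(0)))  →  h(h(0))   [R2 at ε]
6. h(h(0))  →  h(0)   [R2 at ε]
7. h(0)  →  0   [R2 at ε]

0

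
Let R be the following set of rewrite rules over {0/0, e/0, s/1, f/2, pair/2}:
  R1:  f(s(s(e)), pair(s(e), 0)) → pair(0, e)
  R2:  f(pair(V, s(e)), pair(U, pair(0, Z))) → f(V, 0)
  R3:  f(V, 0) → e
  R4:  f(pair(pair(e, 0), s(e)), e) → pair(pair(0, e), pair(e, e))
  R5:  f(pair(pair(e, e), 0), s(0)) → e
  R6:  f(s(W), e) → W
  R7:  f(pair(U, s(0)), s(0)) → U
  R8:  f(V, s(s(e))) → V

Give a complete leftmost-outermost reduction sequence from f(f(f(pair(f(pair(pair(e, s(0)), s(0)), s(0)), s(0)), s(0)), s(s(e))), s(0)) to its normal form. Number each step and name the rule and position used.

e

1. f(f(f(pair(f(pair(pair(e, s(0)), s(0)), s(0)), s(0)), s(0)), s(s(e))), s(0))  →  f(f(pair(f(pair(pair(e, s(0)), s(0)), s(0)), s(0)), s(0)), s(0))   [R8 at 1]
2. f(f(pair(f(pair(pair(e, s(0)), s(0)), s(0)), s(0)), s(0)), s(0))  →  f(f(pair(pair(e, s(0)), s(0)), s(0)), s(0))   [R7 at 1]
3. f(f(pair(pair(e, s(0)), s(0)), s(0)), s(0))  →  f(pair(e, s(0)), s(0))   [R7 at 1]
4. f(pair(e, s(0)), s(0))  →  e   [R7 at ε]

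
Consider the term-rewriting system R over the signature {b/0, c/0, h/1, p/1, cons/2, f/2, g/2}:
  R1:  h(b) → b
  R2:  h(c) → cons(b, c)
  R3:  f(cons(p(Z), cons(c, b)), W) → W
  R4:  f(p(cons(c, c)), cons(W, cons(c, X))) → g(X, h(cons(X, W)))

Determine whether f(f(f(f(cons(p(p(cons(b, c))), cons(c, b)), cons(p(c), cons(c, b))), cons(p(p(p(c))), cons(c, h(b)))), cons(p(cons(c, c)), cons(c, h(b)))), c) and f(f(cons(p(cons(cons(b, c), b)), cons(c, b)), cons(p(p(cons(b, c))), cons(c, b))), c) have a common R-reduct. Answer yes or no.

Reduce t₁ = f(f(f(f(cons(p(p(cons(b, c))), cons(c, b)), cons(p(c), cons(c, b))), cons(p(p(p(c))), cons(c, h(b)))), cons(p(cons(c, c)), cons(c, h(b)))), c):
1. f(f(f(f(cons(p(p(cons(b, c))), cons(c, b)), cons(p(c), cons(c, b))), cons(p(p(p(c))), cons(c, h(b)))), cons(p(cons(c, c)), cons(c, h(b)))), c)  →  f(f(f(cons(p(c), cons(c, b)), cons(p(p(p(c))), cons(c, h(b)))), cons(p(cons(c, c)), cons(c, h(b)))), c)   [R3 at 1.1.1]
2. f(f(f(cons(p(c), cons(c, b)), cons(p(p(p(c))), cons(c, h(b)))), cons(p(cons(c, c)), cons(c, h(b)))), c)  →  f(f(cons(p(p(p(c))), cons(c, h(b))), cons(p(cons(c, c)), cons(c, h(b)))), c)   [R3 at 1.1]
3. f(f(cons(p(p(p(c))), cons(c, h(b))), cons(p(cons(c, c)), cons(c, h(b)))), c)  →  f(f(cons(p(p(p(c))), cons(c, b)), cons(p(cons(c, c)), cons(c, h(b)))), c)   [R1 at 1.1.2.2]
4. f(f(cons(p(p(p(c))), cons(c, b)), cons(p(cons(c, c)), cons(c, h(b)))), c)  →  f(cons(p(cons(c, c)), cons(c, h(b))), c)   [R3 at 1]
5. f(cons(p(cons(c, c)), cons(c, h(b))), c)  →  f(cons(p(cons(c, c)), cons(c, b)), c)   [R1 at 1.2.2]
6. f(cons(p(cons(c, c)), cons(c, b)), c)  →  c   [R3 at ε]

Reduce t₂ = f(f(cons(p(cons(cons(b, c), b)), cons(c, b)), cons(p(p(cons(b, c))), cons(c, b))), c):
1. f(f(cons(p(cons(cons(b, c), b)), cons(c, b)), cons(p(p(cons(b, c))), cons(c, b))), c)  →  f(cons(p(p(cons(b, c))), cons(c, b)), c)   [R3 at 1]
2. f(cons(p(p(cons(b, c))), cons(c, b)), c)  →  c   [R3 at ε]

yes — NF(t₁) = c, NF(t₂) = c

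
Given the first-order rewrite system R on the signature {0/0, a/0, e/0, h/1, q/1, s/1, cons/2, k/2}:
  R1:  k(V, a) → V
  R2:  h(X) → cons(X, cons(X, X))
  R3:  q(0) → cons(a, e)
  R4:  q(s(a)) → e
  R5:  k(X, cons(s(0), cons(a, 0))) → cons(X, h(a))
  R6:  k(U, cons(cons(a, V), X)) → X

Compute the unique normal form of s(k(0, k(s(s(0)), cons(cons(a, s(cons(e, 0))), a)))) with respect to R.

1. s(k(0, k(s(s(0)), cons(cons(a, s(cons(e, 0))), a))))  →  s(k(0, a))   [R6 at 1.2]
2. s(k(0, a))  →  s(0)   [R1 at 1]

s(0)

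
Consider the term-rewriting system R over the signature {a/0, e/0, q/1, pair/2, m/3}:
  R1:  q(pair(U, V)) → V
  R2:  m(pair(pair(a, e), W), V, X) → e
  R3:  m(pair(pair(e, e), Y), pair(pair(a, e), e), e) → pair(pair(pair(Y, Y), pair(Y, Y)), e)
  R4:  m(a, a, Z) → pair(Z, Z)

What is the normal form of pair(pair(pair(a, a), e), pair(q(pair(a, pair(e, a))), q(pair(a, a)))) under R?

1. pair(pair(pair(a, a), e), pair(q(pair(a, pair(e, a))), q(pair(a, a))))  →  pair(pair(pair(a, a), e), pair(pair(e, a), q(pair(a, a))))   [R1 at 2.1]
2. pair(pair(pair(a, a), e), pair(pair(e, a), q(pair(a, a))))  →  pair(pair(pair(a, a), e), pair(pair(e, a), a))   [R1 at 2.2]

pair(pair(pair(a, a), e), pair(pair(e, a), a))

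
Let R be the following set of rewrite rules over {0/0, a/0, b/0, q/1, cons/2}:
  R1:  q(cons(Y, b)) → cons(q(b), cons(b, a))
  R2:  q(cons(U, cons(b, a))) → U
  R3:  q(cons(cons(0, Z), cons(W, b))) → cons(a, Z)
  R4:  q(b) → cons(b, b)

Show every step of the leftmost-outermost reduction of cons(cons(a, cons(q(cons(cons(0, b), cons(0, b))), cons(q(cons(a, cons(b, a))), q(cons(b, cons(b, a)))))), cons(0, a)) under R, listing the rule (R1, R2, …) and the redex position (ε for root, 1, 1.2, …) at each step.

1. cons(cons(a, cons(q(cons(cons(0, b), cons(0, b))), cons(q(cons(a, cons(b, a))), q(cons(b, cons(b, a)))))), cons(0, a))  →  cons(cons(a, cons(cons(a, b), cons(q(cons(a, cons(b, a))), q(cons(b, cons(b, a)))))), cons(0, a))   [R3 at 1.2.1]
2. cons(cons(a, cons(cons(a, b), cons(q(cons(a, cons(b, a))), q(cons(b, cons(b, a)))))), cons(0, a))  →  cons(cons(a, cons(cons(a, b), cons(a, q(cons(b, cons(b, a)))))), cons(0, a))   [R2 at 1.2.2.1]
3. cons(cons(a, cons(cons(a, b), cons(a, q(cons(b, cons(b, a)))))), cons(0, a))  →  cons(cons(a, cons(cons(a, b), cons(a, b))), cons(0, a))   [R2 at 1.2.2.2]

cons(cons(a, cons(cons(a, b), cons(a, b))), cons(0, a))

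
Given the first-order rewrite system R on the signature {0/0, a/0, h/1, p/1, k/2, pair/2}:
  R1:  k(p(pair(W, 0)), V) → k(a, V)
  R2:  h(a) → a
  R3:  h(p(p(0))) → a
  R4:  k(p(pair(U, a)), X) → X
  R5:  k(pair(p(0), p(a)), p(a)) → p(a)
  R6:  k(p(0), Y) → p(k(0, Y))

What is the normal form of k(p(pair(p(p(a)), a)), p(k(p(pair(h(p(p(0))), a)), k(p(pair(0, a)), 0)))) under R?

p(0)

1. k(p(pair(p(p(a)), a)), p(k(p(pair(h(p(p(0))), a)), k(p(pair(0, a)), 0))))  →  p(k(p(pair(h(p(p(0))), a)), k(p(pair(0, a)), 0)))   [R4 at ε]
2. p(k(p(pair(h(p(p(0))), a)), k(p(pair(0, a)), 0)))  →  p(k(p(pair(0, a)), 0))   [R4 at 1]
3. p(k(p(pair(0, a)), 0))  →  p(0)   [R4 at 1]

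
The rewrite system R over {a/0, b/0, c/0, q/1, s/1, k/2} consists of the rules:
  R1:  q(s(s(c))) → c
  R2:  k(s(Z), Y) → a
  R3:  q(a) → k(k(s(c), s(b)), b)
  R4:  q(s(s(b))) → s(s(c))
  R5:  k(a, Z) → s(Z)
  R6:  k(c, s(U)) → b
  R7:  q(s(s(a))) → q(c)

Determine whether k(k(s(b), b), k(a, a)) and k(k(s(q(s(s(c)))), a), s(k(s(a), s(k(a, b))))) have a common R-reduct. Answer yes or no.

Reduce t₁ = k(k(s(b), b), k(a, a)):
1. k(k(s(b), b), k(a, a))  →  k(a, k(a, a))   [R2 at 1]
2. k(a, k(a, a))  →  s(k(a, a))   [R5 at ε]
3. s(k(a, a))  →  s(s(a))   [R5 at 1]

Reduce t₂ = k(k(s(q(s(s(c)))), a), s(k(s(a), s(k(a, b))))):
1. k(k(s(q(s(s(c)))), a), s(k(s(a), s(k(a, b)))))  →  k(a, s(k(s(a), s(k(a, b)))))   [R2 at 1]
2. k(a, s(k(s(a), s(k(a, b)))))  →  s(s(k(s(a), s(k(a, b)))))   [R5 at ε]
3. s(s(k(s(a), s(k(a, b)))))  →  s(s(a))   [R2 at 1.1]

yes — NF(t₁) = s(s(a)), NF(t₂) = s(s(a))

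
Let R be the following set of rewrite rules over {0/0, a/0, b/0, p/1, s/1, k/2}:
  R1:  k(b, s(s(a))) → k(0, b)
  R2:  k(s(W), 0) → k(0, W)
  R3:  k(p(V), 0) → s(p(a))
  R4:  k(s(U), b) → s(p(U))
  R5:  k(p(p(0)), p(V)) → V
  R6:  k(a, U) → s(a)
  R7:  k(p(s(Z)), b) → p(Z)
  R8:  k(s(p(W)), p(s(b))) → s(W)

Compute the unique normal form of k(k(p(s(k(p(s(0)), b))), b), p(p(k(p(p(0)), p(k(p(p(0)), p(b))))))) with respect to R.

1. k(k(p(s(k(p(s(0)), b))), b), p(p(k(p(p(0)), p(k(p(p(0)), p(b)))))))  →  k(p(k(p(s(0)), b)), p(p(k(p(p(0)), p(k(p(p(0)), p(b)))))))   [R7 at 1]
2. k(p(k(p(s(0)), b)), p(p(k(p(p(0)), p(k(p(p(0)), p(b)))))))  →  k(p(p(0)), p(p(k(p(p(0)), p(k(p(p(0)), p(b)))))))   [R7 at 1.1]
3. k(p(p(0)), p(p(k(p(p(0)), p(k(p(p(0)), p(b)))))))  →  p(k(p(p(0)), p(k(p(p(0)), p(b)))))   [R5 at ε]
4. p(k(p(p(0)), p(k(p(p(0)), p(b)))))  →  p(k(p(p(0)), p(b)))   [R5 at 1]
5. p(k(p(p(0)), p(b)))  →  p(b)   [R5 at 1]

p(b)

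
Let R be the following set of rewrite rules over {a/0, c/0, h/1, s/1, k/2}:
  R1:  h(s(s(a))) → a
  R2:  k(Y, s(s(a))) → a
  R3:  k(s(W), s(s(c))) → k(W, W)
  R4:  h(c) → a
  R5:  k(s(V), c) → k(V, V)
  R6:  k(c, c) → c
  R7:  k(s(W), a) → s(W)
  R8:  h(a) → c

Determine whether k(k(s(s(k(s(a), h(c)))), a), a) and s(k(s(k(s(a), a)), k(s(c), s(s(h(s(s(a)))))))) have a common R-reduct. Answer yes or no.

yes — NF(t₁) = s(s(s(a))), NF(t₂) = s(s(s(a)))

Reduce t₁ = k(k(s(s(k(s(a), h(c)))), a), a):
1. k(k(s(s(k(s(a), h(c)))), a), a)  →  k(s(s(k(s(a), h(c)))), a)   [R7 at 1]
2. k(s(s(k(s(a), h(c)))), a)  →  s(s(k(s(a), h(c))))   [R7 at ε]
3. s(s(k(s(a), h(c))))  →  s(s(k(s(a), a)))   [R4 at 1.1.2]
4. s(s(k(s(a), a)))  →  s(s(s(a)))   [R7 at 1.1]

Reduce t₂ = s(k(s(k(s(a), a)), k(s(c), s(s(h(s(s(a)))))))):
1. s(k(s(k(s(a), a)), k(s(c), s(s(h(s(s(a))))))))  →  s(k(s(s(a)), k(s(c), s(s(h(s(s(a))))))))   [R7 at 1.1.1]
2. s(k(s(s(a)), k(s(c), s(s(h(s(s(a))))))))  →  s(k(s(s(a)), k(s(c), s(s(a)))))   [R1 at 1.2.2.1.1]
3. s(k(s(s(a)), k(s(c), s(s(a)))))  →  s(k(s(s(a)), a))   [R2 at 1.2]
4. s(k(s(s(a)), a))  →  s(s(s(a)))   [R7 at 1]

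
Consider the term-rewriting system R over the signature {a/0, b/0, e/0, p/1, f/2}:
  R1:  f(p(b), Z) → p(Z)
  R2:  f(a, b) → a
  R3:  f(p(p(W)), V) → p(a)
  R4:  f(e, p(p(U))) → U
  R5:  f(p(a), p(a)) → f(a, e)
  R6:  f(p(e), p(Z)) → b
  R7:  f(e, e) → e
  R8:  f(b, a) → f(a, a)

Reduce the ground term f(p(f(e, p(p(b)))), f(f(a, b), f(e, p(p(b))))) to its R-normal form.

1. f(p(f(e, p(p(b)))), f(f(a, b), f(e, p(p(b)))))  →  f(p(b), f(f(a, b), f(e, p(p(b)))))   [R4 at 1.1]
2. f(p(b), f(f(a, b), f(e, p(p(b)))))  →  p(f(f(a, b), f(e, p(p(b)))))   [R1 at ε]
3. p(f(f(a, b), f(e, p(p(b)))))  →  p(f(a, f(e, p(p(b)))))   [R2 at 1.1]
4. p(f(a, f(e, p(p(b)))))  →  p(f(a, b))   [R4 at 1.2]
5. p(f(a, b))  →  p(a)   [R2 at 1]

p(a)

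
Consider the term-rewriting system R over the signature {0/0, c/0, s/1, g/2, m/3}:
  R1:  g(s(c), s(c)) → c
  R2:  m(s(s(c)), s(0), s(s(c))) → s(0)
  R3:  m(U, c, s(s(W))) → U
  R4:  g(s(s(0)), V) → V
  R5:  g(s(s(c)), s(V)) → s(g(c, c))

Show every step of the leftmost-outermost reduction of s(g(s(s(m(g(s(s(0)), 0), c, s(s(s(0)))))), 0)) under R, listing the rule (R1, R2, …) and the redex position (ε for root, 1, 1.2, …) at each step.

1. s(g(s(s(m(g(s(s(0)), 0), c, s(s(s(0)))))), 0))  →  s(g(s(s(g(s(s(0)), 0))), 0))   [R3 at 1.1.1.1]
2. s(g(s(s(g(s(s(0)), 0))), 0))  →  s(g(s(s(0)), 0))   [R4 at 1.1.1.1]
3. s(g(s(s(0)), 0))  →  s(0)   [R4 at 1]

s(0)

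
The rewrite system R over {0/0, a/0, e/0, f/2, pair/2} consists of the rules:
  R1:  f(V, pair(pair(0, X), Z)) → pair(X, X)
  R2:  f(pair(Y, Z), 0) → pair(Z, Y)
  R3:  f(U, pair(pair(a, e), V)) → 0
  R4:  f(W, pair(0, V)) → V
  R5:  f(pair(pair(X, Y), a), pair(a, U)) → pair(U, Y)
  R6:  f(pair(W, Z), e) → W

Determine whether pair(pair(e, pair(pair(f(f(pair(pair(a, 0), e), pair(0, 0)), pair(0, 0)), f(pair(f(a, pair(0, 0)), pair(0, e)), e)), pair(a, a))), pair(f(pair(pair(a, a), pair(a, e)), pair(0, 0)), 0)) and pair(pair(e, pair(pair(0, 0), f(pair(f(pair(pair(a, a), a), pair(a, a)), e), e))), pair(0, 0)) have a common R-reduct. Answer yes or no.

yes — NF(t₁) = pair(pair(e, pair(pair(0, 0), pair(a, a))), pair(0, 0)), NF(t₂) = pair(pair(e, pair(pair(0, 0), pair(a, a))), pair(0, 0))

Reduce t₁ = pair(pair(e, pair(pair(f(f(pair(pair(a, 0), e), pair(0, 0)), pair(0, 0)), f(pair(f(a, pair(0, 0)), pair(0, e)), e)), pair(a, a))), pair(f(pair(pair(a, a), pair(a, e)), pair(0, 0)), 0)):
1. pair(pair(e, pair(pair(f(f(pair(pair(a, 0), e), pair(0, 0)), pair(0, 0)), f(pair(f(a, pair(0, 0)), pair(0, e)), e)), pair(a, a))), pair(f(pair(pair(a, a), pair(a, e)), pair(0, 0)), 0))  →  pair(pair(e, pair(pair(0, f(pair(f(a, pair(0, 0)), pair(0, e)), e)), pair(a, a))), pair(f(pair(pair(a, a), pair(a, e)), pair(0, 0)), 0))   [R4 at 1.2.1.1]
2. pair(pair(e, pair(pair(0, f(pair(f(a, pair(0, 0)), pair(0, e)), e)), pair(a, a))), pair(f(pair(pair(a, a), pair(a, e)), pair(0, 0)), 0))  →  pair(pair(e, pair(pair(0, f(a, pair(0, 0))), pair(a, a))), pair(f(pair(pair(a, a), pair(a, e)), pair(0, 0)), 0))   [R6 at 1.2.1.2]
3. pair(pair(e, pair(pair(0, f(a, pair(0, 0))), pair(a, a))), pair(f(pair(pair(a, a), pair(a, e)), pair(0, 0)), 0))  →  pair(pair(e, pair(pair(0, 0), pair(a, a))), pair(f(pair(pair(a, a), pair(a, e)), pair(0, 0)), 0))   [R4 at 1.2.1.2]
4. pair(pair(e, pair(pair(0, 0), pair(a, a))), pair(f(pair(pair(a, a), pair(a, e)), pair(0, 0)), 0))  →  pair(pair(e, pair(pair(0, 0), pair(a, a))), pair(0, 0))   [R4 at 2.1]

Reduce t₂ = pair(pair(e, pair(pair(0, 0), f(pair(f(pair(pair(a, a), a), pair(a, a)), e), e))), pair(0, 0)):
1. pair(pair(e, pair(pair(0, 0), f(pair(f(pair(pair(a, a), a), pair(a, a)), e), e))), pair(0, 0))  →  pair(pair(e, pair(pair(0, 0), f(pair(pair(a, a), a), pair(a, a)))), pair(0, 0))   [R6 at 1.2.2]
2. pair(pair(e, pair(pair(0, 0), f(pair(pair(a, a), a), pair(a, a)))), pair(0, 0))  →  pair(pair(e, pair(pair(0, 0), pair(a, a))), pair(0, 0))   [R5 at 1.2.2]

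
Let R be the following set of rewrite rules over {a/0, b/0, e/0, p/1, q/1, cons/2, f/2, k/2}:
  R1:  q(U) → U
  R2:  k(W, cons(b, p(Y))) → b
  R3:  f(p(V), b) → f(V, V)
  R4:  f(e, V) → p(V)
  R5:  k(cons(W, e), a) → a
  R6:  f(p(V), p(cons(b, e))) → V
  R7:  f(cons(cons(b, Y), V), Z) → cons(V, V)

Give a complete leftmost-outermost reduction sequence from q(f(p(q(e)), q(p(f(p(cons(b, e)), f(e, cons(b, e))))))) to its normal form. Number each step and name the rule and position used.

e

1. q(f(p(q(e)), q(p(f(p(cons(b, e)), f(e, cons(b, e)))))))  →  f(p(q(e)), q(p(f(p(cons(b, e)), f(e, cons(b, e))))))   [R1 at ε]
2. f(p(q(e)), q(p(f(p(cons(b, e)), f(e, cons(b, e))))))  →  f(p(e), q(p(f(p(cons(b, e)), f(e, cons(b, e))))))   [R1 at 1.1]
3. f(p(e), q(p(f(p(cons(b, e)), f(e, cons(b, e))))))  →  f(p(e), p(f(p(cons(b, e)), f(e, cons(b, e)))))   [R1 at 2]
4. f(p(e), p(f(p(cons(b, e)), f(e, cons(b, e)))))  →  f(p(e), p(f(p(cons(b, e)), p(cons(b, e)))))   [R4 at 2.1.2]
5. f(p(e), p(f(p(cons(b, e)), p(cons(b, e)))))  →  f(p(e), p(cons(b, e)))   [R6 at 2.1]
6. f(p(e), p(cons(b, e)))  →  e   [R6 at ε]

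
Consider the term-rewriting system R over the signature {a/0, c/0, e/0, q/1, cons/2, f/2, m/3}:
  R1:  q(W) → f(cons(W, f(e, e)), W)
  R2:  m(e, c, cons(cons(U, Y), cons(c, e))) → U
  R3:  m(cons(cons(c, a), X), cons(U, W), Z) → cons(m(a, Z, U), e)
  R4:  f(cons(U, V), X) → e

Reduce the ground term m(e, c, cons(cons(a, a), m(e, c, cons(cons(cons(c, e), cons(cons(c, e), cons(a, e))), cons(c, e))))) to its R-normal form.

1. m(e, c, cons(cons(a, a), m(e, c, cons(cons(cons(c, e), cons(cons(c, e), cons(a, e))), cons(c, e)))))  →  m(e, c, cons(cons(a, a), cons(c, e)))   [R2 at 3.2]
2. m(e, c, cons(cons(a, a), cons(c, e)))  →  a   [R2 at ε]

a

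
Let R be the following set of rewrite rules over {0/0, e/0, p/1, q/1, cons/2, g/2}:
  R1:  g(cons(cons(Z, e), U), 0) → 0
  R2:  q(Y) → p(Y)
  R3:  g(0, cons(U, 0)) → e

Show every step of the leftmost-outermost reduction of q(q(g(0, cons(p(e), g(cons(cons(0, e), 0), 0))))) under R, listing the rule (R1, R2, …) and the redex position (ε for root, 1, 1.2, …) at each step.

p(p(e))

1. q(q(g(0, cons(p(e), g(cons(cons(0, e), 0), 0)))))  →  p(q(g(0, cons(p(e), g(cons(cons(0, e), 0), 0)))))   [R2 at ε]
2. p(q(g(0, cons(p(e), g(cons(cons(0, e), 0), 0)))))  →  p(p(g(0, cons(p(e), g(cons(cons(0, e), 0), 0)))))   [R2 at 1]
3. p(p(g(0, cons(p(e), g(cons(cons(0, e), 0), 0)))))  →  p(p(g(0, cons(p(e), 0))))   [R1 at 1.1.2.2]
4. p(p(g(0, cons(p(e), 0))))  →  p(p(e))   [R3 at 1.1]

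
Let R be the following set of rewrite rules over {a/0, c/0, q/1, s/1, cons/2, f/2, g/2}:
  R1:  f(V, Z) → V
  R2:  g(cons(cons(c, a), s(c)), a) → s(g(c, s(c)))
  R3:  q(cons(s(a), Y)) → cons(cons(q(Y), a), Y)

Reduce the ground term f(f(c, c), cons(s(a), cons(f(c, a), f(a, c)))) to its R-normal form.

1. f(f(c, c), cons(s(a), cons(f(c, a), f(a, c))))  →  f(c, c)   [R1 at ε]
2. f(c, c)  →  c   [R1 at ε]

c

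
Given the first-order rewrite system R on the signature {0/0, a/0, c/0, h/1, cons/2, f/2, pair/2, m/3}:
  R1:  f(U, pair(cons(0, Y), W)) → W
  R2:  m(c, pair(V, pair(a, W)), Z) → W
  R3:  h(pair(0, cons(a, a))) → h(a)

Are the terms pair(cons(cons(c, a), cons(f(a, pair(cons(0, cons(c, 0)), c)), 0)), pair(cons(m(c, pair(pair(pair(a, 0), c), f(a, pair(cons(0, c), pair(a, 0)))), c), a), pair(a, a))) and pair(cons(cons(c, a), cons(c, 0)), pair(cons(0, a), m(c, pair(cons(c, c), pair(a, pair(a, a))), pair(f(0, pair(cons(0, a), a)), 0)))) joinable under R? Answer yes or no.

yes — NF(t₁) = pair(cons(cons(c, a), cons(c, 0)), pair(cons(0, a), pair(a, a))), NF(t₂) = pair(cons(cons(c, a), cons(c, 0)), pair(cons(0, a), pair(a, a)))

Reduce t₁ = pair(cons(cons(c, a), cons(f(a, pair(cons(0, cons(c, 0)), c)), 0)), pair(cons(m(c, pair(pair(pair(a, 0), c), f(a, pair(cons(0, c), pair(a, 0)))), c), a), pair(a, a))):
1. pair(cons(cons(c, a), cons(f(a, pair(cons(0, cons(c, 0)), c)), 0)), pair(cons(m(c, pair(pair(pair(a, 0), c), f(a, pair(cons(0, c), pair(a, 0)))), c), a), pair(a, a)))  →  pair(cons(cons(c, a), cons(c, 0)), pair(cons(m(c, pair(pair(pair(a, 0), c), f(a, pair(cons(0, c), pair(a, 0)))), c), a), pair(a, a)))   [R1 at 1.2.1]
2. pair(cons(cons(c, a), cons(c, 0)), pair(cons(m(c, pair(pair(pair(a, 0), c), f(a, pair(cons(0, c), pair(a, 0)))), c), a), pair(a, a)))  →  pair(cons(cons(c, a), cons(c, 0)), pair(cons(m(c, pair(pair(pair(a, 0), c), pair(a, 0)), c), a), pair(a, a)))   [R1 at 2.1.1.2.2]
3. pair(cons(cons(c, a), cons(c, 0)), pair(cons(m(c, pair(pair(pair(a, 0), c), pair(a, 0)), c), a), pair(a, a)))  →  pair(cons(cons(c, a), cons(c, 0)), pair(cons(0, a), pair(a, a)))   [R2 at 2.1.1]

Reduce t₂ = pair(cons(cons(c, a), cons(c, 0)), pair(cons(0, a), m(c, pair(cons(c, c), pair(a, pair(a, a))), pair(f(0, pair(cons(0, a), a)), 0)))):
1. pair(cons(cons(c, a), cons(c, 0)), pair(cons(0, a), m(c, pair(cons(c, c), pair(a, pair(a, a))), pair(f(0, pair(cons(0, a), a)), 0))))  →  pair(cons(cons(c, a), cons(c, 0)), pair(cons(0, a), pair(a, a)))   [R2 at 2.2]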